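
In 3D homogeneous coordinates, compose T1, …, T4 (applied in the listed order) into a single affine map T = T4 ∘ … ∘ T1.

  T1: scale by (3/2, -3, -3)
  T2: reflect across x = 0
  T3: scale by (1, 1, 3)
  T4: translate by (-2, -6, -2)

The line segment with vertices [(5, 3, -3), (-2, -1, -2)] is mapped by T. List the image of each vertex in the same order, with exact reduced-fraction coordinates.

image vertices: (-19/2, -15, 25), (1, -3, 16)

T1 scale by (3/2, -3, -3): (5, 3, -3) → (15/2, -9, 9); (-2, -1, -2) → (-3, 3, 6)
T2 reflect across x = 0: (15/2, -9, 9) → (-15/2, -9, 9); (-3, 3, 6) → (3, 3, 6)
T3 scale by (1, 1, 3): (-15/2, -9, 9) → (-15/2, -9, 27); (3, 3, 6) → (3, 3, 18)
T4 translate by (-2, -6, -2): (-15/2, -9, 27) → (-19/2, -15, 25); (3, 3, 18) → (1, -3, 16)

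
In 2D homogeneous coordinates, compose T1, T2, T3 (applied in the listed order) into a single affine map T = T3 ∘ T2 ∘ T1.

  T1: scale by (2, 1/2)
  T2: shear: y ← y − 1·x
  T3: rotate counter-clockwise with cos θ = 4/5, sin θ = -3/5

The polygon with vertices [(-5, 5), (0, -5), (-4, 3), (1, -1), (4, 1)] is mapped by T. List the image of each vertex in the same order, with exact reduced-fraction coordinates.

image vertices: (-1/2, 16), (-3/2, -2), (-7/10, 62/5), (1/10, -16/5), (19/10, -54/5)

T1 scale by (2, 1/2): (-5, 5) → (-10, 5/2); (0, -5) → (0, -5/2); (-4, 3) → (-8, 3/2); (1, -1) → (2, -1/2); (4, 1) → (8, 1/2)
T2 shear: y ← y − 1·x: (-10, 5/2) → (-10, 25/2); (0, -5/2) → (0, -5/2); (-8, 3/2) → (-8, 19/2); (2, -1/2) → (2, -5/2); (8, 1/2) → (8, -15/2)
T3 rotate counter-clockwise with cos θ = 4/5, sin θ = -3/5: (-10, 25/2) → (-1/2, 16); (0, -5/2) → (-3/2, -2); (-8, 19/2) → (-7/10, 62/5); (2, -5/2) → (1/10, -16/5); (8, -15/2) → (19/10, -54/5)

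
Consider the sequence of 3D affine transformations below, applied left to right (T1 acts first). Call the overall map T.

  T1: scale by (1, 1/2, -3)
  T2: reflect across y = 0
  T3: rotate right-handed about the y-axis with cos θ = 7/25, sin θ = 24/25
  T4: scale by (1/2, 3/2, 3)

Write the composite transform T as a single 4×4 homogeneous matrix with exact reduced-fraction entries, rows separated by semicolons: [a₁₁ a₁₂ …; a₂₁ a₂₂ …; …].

T = [7/50 0 -36/25 0; 0 -3/4 0 0; -72/25 0 -63/25 0; 0 0 0 1]

T1 = [1 0 0 0; 0 1/2 0 0; 0 0 -3 0; 0 0 0 1]
T2·T1 = [1 0 0 0; 0 -1/2 0 0; 0 0 -3 0; 0 0 0 1]
T3·…·T1 = [7/25 0 -72/25 0; 0 -1/2 0 0; -24/25 0 -21/25 0; 0 0 0 1]
T4·…·T1 = [7/50 0 -36/25 0; 0 -3/4 0 0; -72/25 0 -63/25 0; 0 0 0 1]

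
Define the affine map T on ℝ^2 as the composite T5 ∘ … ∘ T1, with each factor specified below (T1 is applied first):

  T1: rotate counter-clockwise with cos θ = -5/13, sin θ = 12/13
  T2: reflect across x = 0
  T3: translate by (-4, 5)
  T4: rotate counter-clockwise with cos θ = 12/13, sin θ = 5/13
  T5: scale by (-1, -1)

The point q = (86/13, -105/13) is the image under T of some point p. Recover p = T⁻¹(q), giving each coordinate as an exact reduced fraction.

p = (5, -1)

T1 = [-5/13 -12/13 0; 12/13 -5/13 0; 0 0 1]
T2·T1 = [5/13 12/13 0; 12/13 -5/13 0; 0 0 1]
T3·…·T1 = [5/13 12/13 -4; 12/13 -5/13 5; 0 0 1]
T4·…·T1 = [0 1 -73/13; 1 0 40/13; 0 0 1]
T5·…·T1 = [0 -1 73/13; -1 0 -40/13; 0 0 1]
det M = -1; M⁻¹ = [0 -1 -40/13; -1 0 73/13; 0 0 1]
M⁻¹ · (86/13, -105/13)ᵀ = (5, -1)ᵀ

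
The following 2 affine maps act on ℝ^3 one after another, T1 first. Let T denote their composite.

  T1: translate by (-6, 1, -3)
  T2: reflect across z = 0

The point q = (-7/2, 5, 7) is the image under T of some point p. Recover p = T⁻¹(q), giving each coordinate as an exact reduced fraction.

T1 = [1 0 0 -6; 0 1 0 1; 0 0 1 -3; 0 0 0 1]
T2·T1 = [1 0 0 -6; 0 1 0 1; 0 0 -1 3; 0 0 0 1]
det M = -1; M⁻¹ = [1 0 0 6; 0 1 0 -1; 0 0 -1 3; 0 0 0 1]
M⁻¹ · (-7/2, 5, 7)ᵀ = (5/2, 4, -4)ᵀ

p = (5/2, 4, -4)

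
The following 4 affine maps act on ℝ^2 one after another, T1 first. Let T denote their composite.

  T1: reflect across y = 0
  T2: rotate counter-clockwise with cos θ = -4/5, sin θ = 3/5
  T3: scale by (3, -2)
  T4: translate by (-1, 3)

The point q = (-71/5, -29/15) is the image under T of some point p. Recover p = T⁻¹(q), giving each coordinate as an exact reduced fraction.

p = (5, -2/3)

T1 = [1 0 0; 0 -1 0; 0 0 1]
T2·T1 = [-4/5 3/5 0; 3/5 4/5 0; 0 0 1]
T3·…·T1 = [-12/5 9/5 0; -6/5 -8/5 0; 0 0 1]
T4·…·T1 = [-12/5 9/5 -1; -6/5 -8/5 3; 0 0 1]
det M = 6; M⁻¹ = [-4/15 -3/10 19/30; 1/5 -2/5 7/5; 0 0 1]
M⁻¹ · (-71/5, -29/15)ᵀ = (5, -2/3)ᵀ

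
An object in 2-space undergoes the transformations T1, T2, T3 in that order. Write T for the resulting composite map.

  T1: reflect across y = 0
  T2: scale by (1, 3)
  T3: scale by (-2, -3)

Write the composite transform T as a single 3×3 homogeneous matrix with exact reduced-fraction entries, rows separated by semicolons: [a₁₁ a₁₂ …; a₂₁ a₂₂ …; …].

T = [-2 0 0; 0 9 0; 0 0 1]

T1 = [1 0 0; 0 -1 0; 0 0 1]
T2·T1 = [1 0 0; 0 -3 0; 0 0 1]
T3·…·T1 = [-2 0 0; 0 9 0; 0 0 1]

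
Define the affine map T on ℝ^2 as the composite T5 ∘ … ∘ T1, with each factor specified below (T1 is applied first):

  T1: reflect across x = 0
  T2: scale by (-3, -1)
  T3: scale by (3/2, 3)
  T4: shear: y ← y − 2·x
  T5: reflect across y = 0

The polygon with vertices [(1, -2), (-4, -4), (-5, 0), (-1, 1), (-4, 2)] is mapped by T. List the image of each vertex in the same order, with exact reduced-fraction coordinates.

T1 reflect across x = 0: (1, -2) → (-1, -2); (-4, -4) → (4, -4); (-5, 0) → (5, 0); (-1, 1) → (1, 1); (-4, 2) → (4, 2)
T2 scale by (-3, -1): (-1, -2) → (3, 2); (4, -4) → (-12, 4); (5, 0) → (-15, 0); (1, 1) → (-3, -1); (4, 2) → (-12, -2)
T3 scale by (3/2, 3): (3, 2) → (9/2, 6); (-12, 4) → (-18, 12); (-15, 0) → (-45/2, 0); (-3, -1) → (-9/2, -3); (-12, -2) → (-18, -6)
T4 shear: y ← y − 2·x: (9/2, 6) → (9/2, -3); (-18, 12) → (-18, 48); (-45/2, 0) → (-45/2, 45); (-9/2, -3) → (-9/2, 6); (-18, -6) → (-18, 30)
T5 reflect across y = 0: (9/2, -3) → (9/2, 3); (-18, 48) → (-18, -48); (-45/2, 45) → (-45/2, -45); (-9/2, 6) → (-9/2, -6); (-18, 30) → (-18, -30)

image vertices: (9/2, 3), (-18, -48), (-45/2, -45), (-9/2, -6), (-18, -30)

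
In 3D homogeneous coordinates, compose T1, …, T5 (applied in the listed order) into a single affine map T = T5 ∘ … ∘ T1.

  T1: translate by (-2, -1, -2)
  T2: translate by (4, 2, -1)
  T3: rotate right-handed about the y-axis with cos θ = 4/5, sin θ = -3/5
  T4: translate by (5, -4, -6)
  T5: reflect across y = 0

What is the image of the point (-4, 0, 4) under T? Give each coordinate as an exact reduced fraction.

T1 translate by (-2, -1, -2): (-4, 0, 4) → (-6, -1, 2)
T2 translate by (4, 2, -1): (-6, -1, 2) → (-2, 1, 1)
T3 rotate right-handed about the y-axis with cos θ = 4/5, sin θ = -3/5: (-2, 1, 1) → (-11/5, 1, -2/5)
T4 translate by (5, -4, -6): (-11/5, 1, -2/5) → (14/5, -3, -32/5)
T5 reflect across y = 0: (14/5, -3, -32/5) → (14/5, 3, -32/5)

T(p) = (14/5, 3, -32/5)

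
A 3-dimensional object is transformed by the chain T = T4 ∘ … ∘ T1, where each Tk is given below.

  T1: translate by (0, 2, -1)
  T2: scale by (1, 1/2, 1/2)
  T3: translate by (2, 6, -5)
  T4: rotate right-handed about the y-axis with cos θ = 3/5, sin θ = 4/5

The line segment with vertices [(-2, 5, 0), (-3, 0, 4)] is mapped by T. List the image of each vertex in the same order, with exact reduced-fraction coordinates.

T1 translate by (0, 2, -1): (-2, 5, 0) → (-2, 7, -1); (-3, 0, 4) → (-3, 2, 3)
T2 scale by (1, 1/2, 1/2): (-2, 7, -1) → (-2, 7/2, -1/2); (-3, 2, 3) → (-3, 1, 3/2)
T3 translate by (2, 6, -5): (-2, 7/2, -1/2) → (0, 19/2, -11/2); (-3, 1, 3/2) → (-1, 7, -7/2)
T4 rotate right-handed about the y-axis with cos θ = 3/5, sin θ = 4/5: (0, 19/2, -11/2) → (-22/5, 19/2, -33/10); (-1, 7, -7/2) → (-17/5, 7, -13/10)

image vertices: (-22/5, 19/2, -33/10), (-17/5, 7, -13/10)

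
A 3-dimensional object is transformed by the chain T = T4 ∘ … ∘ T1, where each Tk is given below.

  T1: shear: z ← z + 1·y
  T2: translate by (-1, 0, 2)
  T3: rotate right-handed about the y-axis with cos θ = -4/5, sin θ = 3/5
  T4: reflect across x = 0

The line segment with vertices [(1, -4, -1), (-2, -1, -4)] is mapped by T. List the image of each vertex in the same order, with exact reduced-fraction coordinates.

image vertices: (9/5, -4, 12/5), (-3/5, -1, 21/5)

T1 shear: z ← z + 1·y: (1, -4, -1) → (1, -4, -5); (-2, -1, -4) → (-2, -1, -5)
T2 translate by (-1, 0, 2): (1, -4, -5) → (0, -4, -3); (-2, -1, -5) → (-3, -1, -3)
T3 rotate right-handed about the y-axis with cos θ = -4/5, sin θ = 3/5: (0, -4, -3) → (-9/5, -4, 12/5); (-3, -1, -3) → (3/5, -1, 21/5)
T4 reflect across x = 0: (-9/5, -4, 12/5) → (9/5, -4, 12/5); (3/5, -1, 21/5) → (-3/5, -1, 21/5)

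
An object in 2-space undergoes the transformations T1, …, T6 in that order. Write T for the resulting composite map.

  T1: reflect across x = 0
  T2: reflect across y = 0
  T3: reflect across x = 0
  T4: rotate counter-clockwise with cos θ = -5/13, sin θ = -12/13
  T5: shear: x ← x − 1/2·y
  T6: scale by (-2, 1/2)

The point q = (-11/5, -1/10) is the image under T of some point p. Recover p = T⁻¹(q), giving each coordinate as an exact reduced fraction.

p = (-1/5, -1)

T1 = [-1 0 0; 0 1 0; 0 0 1]
T2·T1 = [-1 0 0; 0 -1 0; 0 0 1]
T3·…·T1 = [1 0 0; 0 -1 0; 0 0 1]
T4·…·T1 = [-5/13 -12/13 0; -12/13 5/13 0; 0 0 1]
T5·…·T1 = [1/13 -29/26 0; -12/13 5/13 0; 0 0 1]
T6·…·T1 = [-2/13 29/13 0; -6/13 5/26 0; 0 0 1]
det M = 1; M⁻¹ = [5/26 -29/13 0; 6/13 -2/13 0; 0 0 1]
M⁻¹ · (-11/5, -1/10)ᵀ = (-1/5, -1)ᵀ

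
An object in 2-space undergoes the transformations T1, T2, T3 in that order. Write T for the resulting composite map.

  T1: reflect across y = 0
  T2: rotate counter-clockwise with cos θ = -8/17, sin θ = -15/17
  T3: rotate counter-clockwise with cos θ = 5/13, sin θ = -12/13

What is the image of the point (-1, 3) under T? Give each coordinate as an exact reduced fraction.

T1 reflect across y = 0: (-1, 3) → (-1, -3)
T2 rotate counter-clockwise with cos θ = -8/17, sin θ = -15/17: (-1, -3) → (-37/17, 39/17)
T3 rotate counter-clockwise with cos θ = 5/13, sin θ = -12/13: (-37/17, 39/17) → (283/221, 639/221)

T(p) = (283/221, 639/221)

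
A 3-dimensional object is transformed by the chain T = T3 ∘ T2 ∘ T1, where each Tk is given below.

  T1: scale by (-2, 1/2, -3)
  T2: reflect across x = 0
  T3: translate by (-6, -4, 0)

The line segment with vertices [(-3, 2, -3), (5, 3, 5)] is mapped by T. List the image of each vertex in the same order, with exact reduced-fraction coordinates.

image vertices: (-12, -3, 9), (4, -5/2, -15)

T1 scale by (-2, 1/2, -3): (-3, 2, -3) → (6, 1, 9); (5, 3, 5) → (-10, 3/2, -15)
T2 reflect across x = 0: (6, 1, 9) → (-6, 1, 9); (-10, 3/2, -15) → (10, 3/2, -15)
T3 translate by (-6, -4, 0): (-6, 1, 9) → (-12, -3, 9); (10, 3/2, -15) → (4, -5/2, -15)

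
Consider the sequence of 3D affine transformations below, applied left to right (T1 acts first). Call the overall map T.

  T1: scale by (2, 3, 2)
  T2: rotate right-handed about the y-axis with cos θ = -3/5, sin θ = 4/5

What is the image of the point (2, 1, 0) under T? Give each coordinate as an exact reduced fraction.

T(p) = (-12/5, 3, -16/5)

T1 scale by (2, 3, 2): (2, 1, 0) → (4, 3, 0)
T2 rotate right-handed about the y-axis with cos θ = -3/5, sin θ = 4/5: (4, 3, 0) → (-12/5, 3, -16/5)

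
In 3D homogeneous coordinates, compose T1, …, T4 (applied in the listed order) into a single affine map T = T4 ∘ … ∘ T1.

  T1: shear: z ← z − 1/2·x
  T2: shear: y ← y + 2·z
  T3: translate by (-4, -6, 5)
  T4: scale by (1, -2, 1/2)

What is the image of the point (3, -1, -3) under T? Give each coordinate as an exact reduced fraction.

T1 shear: z ← z − 1/2·x: (3, -1, -3) → (3, -1, -9/2)
T2 shear: y ← y + 2·z: (3, -1, -9/2) → (3, -10, -9/2)
T3 translate by (-4, -6, 5): (3, -10, -9/2) → (-1, -16, 1/2)
T4 scale by (1, -2, 1/2): (-1, -16, 1/2) → (-1, 32, 1/4)

T(p) = (-1, 32, 1/4)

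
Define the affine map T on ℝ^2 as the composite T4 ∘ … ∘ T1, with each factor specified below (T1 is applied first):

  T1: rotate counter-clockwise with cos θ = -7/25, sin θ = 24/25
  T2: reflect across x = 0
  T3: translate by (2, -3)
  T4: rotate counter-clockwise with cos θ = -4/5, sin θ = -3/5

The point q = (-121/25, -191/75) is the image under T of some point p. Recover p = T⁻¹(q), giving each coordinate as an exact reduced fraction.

p = (3, 8/3)

T1 = [-7/25 -24/25 0; 24/25 -7/25 0; 0 0 1]
T2·T1 = [7/25 24/25 0; 24/25 -7/25 0; 0 0 1]
T3·…·T1 = [7/25 24/25 2; 24/25 -7/25 -3; 0 0 1]
T4·…·T1 = [44/125 -117/125 -17/5; -117/125 -44/125 6/5; 0 0 1]
det M = -1; M⁻¹ = [44/125 -117/125 58/25; -117/125 -44/125 -69/25; 0 0 1]
M⁻¹ · (-121/25, -191/75)ᵀ = (3, 8/3)ᵀ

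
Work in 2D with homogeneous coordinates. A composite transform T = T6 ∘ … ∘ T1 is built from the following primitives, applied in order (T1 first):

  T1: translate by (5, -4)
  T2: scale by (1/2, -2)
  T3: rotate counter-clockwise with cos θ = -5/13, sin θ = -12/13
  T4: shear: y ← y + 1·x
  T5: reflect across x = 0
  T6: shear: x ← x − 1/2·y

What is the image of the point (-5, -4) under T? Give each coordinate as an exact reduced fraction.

T(p) = (-248/13, 112/13)

T1 translate by (5, -4): (-5, -4) → (0, -8)
T2 scale by (1/2, -2): (0, -8) → (0, 16)
T3 rotate counter-clockwise with cos θ = -5/13, sin θ = -12/13: (0, 16) → (192/13, -80/13)
T4 shear: y ← y + 1·x: (192/13, -80/13) → (192/13, 112/13)
T5 reflect across x = 0: (192/13, 112/13) → (-192/13, 112/13)
T6 shear: x ← x − 1/2·y: (-192/13, 112/13) → (-248/13, 112/13)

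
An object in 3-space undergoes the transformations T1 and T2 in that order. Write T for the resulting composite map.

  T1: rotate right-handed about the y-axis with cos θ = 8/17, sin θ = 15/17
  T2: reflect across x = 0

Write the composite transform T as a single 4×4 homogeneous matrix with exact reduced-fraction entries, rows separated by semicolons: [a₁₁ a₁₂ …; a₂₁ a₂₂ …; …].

T = [-8/17 0 -15/17 0; 0 1 0 0; -15/17 0 8/17 0; 0 0 0 1]

T1 = [8/17 0 15/17 0; 0 1 0 0; -15/17 0 8/17 0; 0 0 0 1]
T2·T1 = [-8/17 0 -15/17 0; 0 1 0 0; -15/17 0 8/17 0; 0 0 0 1]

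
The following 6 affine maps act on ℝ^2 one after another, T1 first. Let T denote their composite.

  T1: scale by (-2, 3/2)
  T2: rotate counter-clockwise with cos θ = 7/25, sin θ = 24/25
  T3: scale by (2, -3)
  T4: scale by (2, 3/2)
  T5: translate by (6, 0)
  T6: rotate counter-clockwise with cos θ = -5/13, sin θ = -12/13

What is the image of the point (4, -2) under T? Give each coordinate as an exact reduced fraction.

T1 scale by (-2, 3/2): (4, -2) → (-8, -3)
T2 rotate counter-clockwise with cos θ = 7/25, sin θ = 24/25: (-8, -3) → (16/25, -213/25)
T3 scale by (2, -3): (16/25, -213/25) → (32/25, 639/25)
T4 scale by (2, 3/2): (32/25, 639/25) → (64/25, 1917/50)
T5 translate by (6, 0): (64/25, 1917/50) → (214/25, 1917/50)
T6 rotate counter-clockwise with cos θ = -5/13, sin θ = -12/13: (214/25, 1917/50) → (10432/325, -14721/650)

T(p) = (10432/325, -14721/650)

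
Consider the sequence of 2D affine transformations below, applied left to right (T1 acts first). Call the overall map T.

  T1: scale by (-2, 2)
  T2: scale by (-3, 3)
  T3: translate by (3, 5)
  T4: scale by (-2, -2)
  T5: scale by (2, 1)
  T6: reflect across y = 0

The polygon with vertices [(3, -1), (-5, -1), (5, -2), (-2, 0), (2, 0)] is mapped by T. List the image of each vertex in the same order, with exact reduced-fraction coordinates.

image vertices: (-84, -2), (108, -2), (-132, -14), (36, 10), (-60, 10)

T1 scale by (-2, 2): (3, -1) → (-6, -2); (-5, -1) → (10, -2); (5, -2) → (-10, -4); (-2, 0) → (4, 0); (2, 0) → (-4, 0)
T2 scale by (-3, 3): (-6, -2) → (18, -6); (10, -2) → (-30, -6); (-10, -4) → (30, -12); (4, 0) → (-12, 0); (-4, 0) → (12, 0)
T3 translate by (3, 5): (18, -6) → (21, -1); (-30, -6) → (-27, -1); (30, -12) → (33, -7); (-12, 0) → (-9, 5); (12, 0) → (15, 5)
T4 scale by (-2, -2): (21, -1) → (-42, 2); (-27, -1) → (54, 2); (33, -7) → (-66, 14); (-9, 5) → (18, -10); (15, 5) → (-30, -10)
T5 scale by (2, 1): (-42, 2) → (-84, 2); (54, 2) → (108, 2); (-66, 14) → (-132, 14); (18, -10) → (36, -10); (-30, -10) → (-60, -10)
T6 reflect across y = 0: (-84, 2) → (-84, -2); (108, 2) → (108, -2); (-132, 14) → (-132, -14); (36, -10) → (36, 10); (-60, -10) → (-60, 10)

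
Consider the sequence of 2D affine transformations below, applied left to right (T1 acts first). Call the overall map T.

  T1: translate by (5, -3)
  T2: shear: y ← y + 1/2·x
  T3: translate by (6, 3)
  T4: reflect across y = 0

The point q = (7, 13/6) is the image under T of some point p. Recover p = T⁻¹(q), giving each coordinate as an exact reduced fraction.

p = (-4, -8/3)

T1 = [1 0 5; 0 1 -3; 0 0 1]
T2·T1 = [1 0 5; 1/2 1 -1/2; 0 0 1]
T3·…·T1 = [1 0 11; 1/2 1 5/2; 0 0 1]
T4·…·T1 = [1 0 11; -1/2 -1 -5/2; 0 0 1]
det M = -1; M⁻¹ = [1 0 -11; -1/2 -1 3; 0 0 1]
M⁻¹ · (7, 13/6)ᵀ = (-4, -8/3)ᵀ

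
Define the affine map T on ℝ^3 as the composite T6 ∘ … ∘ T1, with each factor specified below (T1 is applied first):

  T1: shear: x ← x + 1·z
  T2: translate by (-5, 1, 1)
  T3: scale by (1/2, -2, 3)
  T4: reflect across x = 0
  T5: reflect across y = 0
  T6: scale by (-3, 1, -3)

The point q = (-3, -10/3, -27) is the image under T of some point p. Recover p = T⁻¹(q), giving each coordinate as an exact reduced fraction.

T1 = [1 0 1 0; 0 1 0 0; 0 0 1 0; 0 0 0 1]
T2·T1 = [1 0 1 -5; 0 1 0 1; 0 0 1 1; 0 0 0 1]
T3·…·T1 = [1/2 0 1/2 -5/2; 0 -2 0 -2; 0 0 3 3; 0 0 0 1]
T4·…·T1 = [-1/2 0 -1/2 5/2; 0 -2 0 -2; 0 0 3 3; 0 0 0 1]
T5·…·T1 = [-1/2 0 -1/2 5/2; 0 2 0 2; 0 0 3 3; 0 0 0 1]
T6·…·T1 = [3/2 0 3/2 -15/2; 0 2 0 2; 0 0 -9 -9; 0 0 0 1]
det M = -27; M⁻¹ = [2/3 0 1/9 6; 0 1/2 0 -1; 0 0 -1/9 -1; 0 0 0 1]
M⁻¹ · (-3, -10/3, -27)ᵀ = (1, -8/3, 2)ᵀ

p = (1, -8/3, 2)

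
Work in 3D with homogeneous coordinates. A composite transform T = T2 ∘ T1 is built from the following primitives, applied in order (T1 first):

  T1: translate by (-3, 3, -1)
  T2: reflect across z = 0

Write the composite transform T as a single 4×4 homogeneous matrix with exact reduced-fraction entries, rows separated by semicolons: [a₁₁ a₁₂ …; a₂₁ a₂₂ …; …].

T = [1 0 0 -3; 0 1 0 3; 0 0 -1 1; 0 0 0 1]

T1 = [1 0 0 -3; 0 1 0 3; 0 0 1 -1; 0 0 0 1]
T2·T1 = [1 0 0 -3; 0 1 0 3; 0 0 -1 1; 0 0 0 1]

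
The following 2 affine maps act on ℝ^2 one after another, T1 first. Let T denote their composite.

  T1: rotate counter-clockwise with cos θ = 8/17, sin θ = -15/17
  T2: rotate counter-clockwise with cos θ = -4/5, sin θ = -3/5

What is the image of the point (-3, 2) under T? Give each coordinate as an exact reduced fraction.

T1 rotate counter-clockwise with cos θ = 8/17, sin θ = -15/17: (-3, 2) → (6/17, 61/17)
T2 rotate counter-clockwise with cos θ = -4/5, sin θ = -3/5: (6/17, 61/17) → (159/85, -262/85)

T(p) = (159/85, -262/85)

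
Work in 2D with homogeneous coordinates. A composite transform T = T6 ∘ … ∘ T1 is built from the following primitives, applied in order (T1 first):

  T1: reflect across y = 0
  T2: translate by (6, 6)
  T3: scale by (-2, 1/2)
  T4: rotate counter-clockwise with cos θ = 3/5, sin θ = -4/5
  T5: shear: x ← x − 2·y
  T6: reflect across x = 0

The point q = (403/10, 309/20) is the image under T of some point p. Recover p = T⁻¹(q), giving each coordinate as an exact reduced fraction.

p = (3, 5/2)

T1 = [1 0 0; 0 -1 0; 0 0 1]
T2·T1 = [1 0 6; 0 -1 6; 0 0 1]
T3·…·T1 = [-2 0 -12; 0 -1/2 3; 0 0 1]
T4·…·T1 = [-6/5 -2/5 -24/5; 8/5 -3/10 57/5; 0 0 1]
T5·…·T1 = [-22/5 1/5 -138/5; 8/5 -3/10 57/5; 0 0 1]
T6·…·T1 = [22/5 -1/5 138/5; 8/5 -3/10 57/5; 0 0 1]
det M = -1; M⁻¹ = [3/10 -1/5 -6; 8/5 -22/5 6; 0 0 1]
M⁻¹ · (403/10, 309/20)ᵀ = (3, 5/2)ᵀ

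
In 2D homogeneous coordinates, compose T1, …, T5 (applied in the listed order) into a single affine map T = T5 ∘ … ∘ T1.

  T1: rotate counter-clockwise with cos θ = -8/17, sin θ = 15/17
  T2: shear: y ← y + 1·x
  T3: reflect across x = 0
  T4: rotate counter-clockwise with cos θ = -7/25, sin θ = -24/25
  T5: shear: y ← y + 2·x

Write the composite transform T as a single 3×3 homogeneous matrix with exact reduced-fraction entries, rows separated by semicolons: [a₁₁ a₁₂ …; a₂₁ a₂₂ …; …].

T = [112/425 -657/425 0; -1/25 -89/25 0; 0 0 1]

T1 = [-8/17 -15/17 0; 15/17 -8/17 0; 0 0 1]
T2·T1 = [-8/17 -15/17 0; 7/17 -23/17 0; 0 0 1]
T3·…·T1 = [8/17 15/17 0; 7/17 -23/17 0; 0 0 1]
T4·…·T1 = [112/425 -657/425 0; -241/425 -199/425 0; 0 0 1]
T5·…·T1 = [112/425 -657/425 0; -1/25 -89/25 0; 0 0 1]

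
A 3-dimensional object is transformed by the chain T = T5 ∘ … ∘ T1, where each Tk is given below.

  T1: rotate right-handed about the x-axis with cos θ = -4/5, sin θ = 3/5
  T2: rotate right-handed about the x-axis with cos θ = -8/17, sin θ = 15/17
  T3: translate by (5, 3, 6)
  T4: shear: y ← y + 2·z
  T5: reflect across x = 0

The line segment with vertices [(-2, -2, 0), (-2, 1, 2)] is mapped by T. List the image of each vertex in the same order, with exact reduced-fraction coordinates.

T1 rotate right-handed about the x-axis with cos θ = -4/5, sin θ = 3/5: (-2, -2, 0) → (-2, 8/5, -6/5); (-2, 1, 2) → (-2, -2, -1)
T2 rotate right-handed about the x-axis with cos θ = -8/17, sin θ = 15/17: (-2, 8/5, -6/5) → (-2, 26/85, 168/85); (-2, -2, -1) → (-2, 31/17, -22/17)
T3 translate by (5, 3, 6): (-2, 26/85, 168/85) → (3, 281/85, 678/85); (-2, 31/17, -22/17) → (3, 82/17, 80/17)
T4 shear: y ← y + 2·z: (3, 281/85, 678/85) → (3, 1637/85, 678/85); (3, 82/17, 80/17) → (3, 242/17, 80/17)
T5 reflect across x = 0: (3, 1637/85, 678/85) → (-3, 1637/85, 678/85); (3, 242/17, 80/17) → (-3, 242/17, 80/17)

image vertices: (-3, 1637/85, 678/85), (-3, 242/17, 80/17)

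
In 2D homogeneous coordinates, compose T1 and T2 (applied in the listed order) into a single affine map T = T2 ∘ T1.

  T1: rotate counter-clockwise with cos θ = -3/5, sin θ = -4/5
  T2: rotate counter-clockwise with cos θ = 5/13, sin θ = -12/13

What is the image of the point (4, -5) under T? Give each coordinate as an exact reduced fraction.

T1 rotate counter-clockwise with cos θ = -3/5, sin θ = -4/5: (4, -5) → (-32/5, -1/5)
T2 rotate counter-clockwise with cos θ = 5/13, sin θ = -12/13: (-32/5, -1/5) → (-172/65, 379/65)

T(p) = (-172/65, 379/65)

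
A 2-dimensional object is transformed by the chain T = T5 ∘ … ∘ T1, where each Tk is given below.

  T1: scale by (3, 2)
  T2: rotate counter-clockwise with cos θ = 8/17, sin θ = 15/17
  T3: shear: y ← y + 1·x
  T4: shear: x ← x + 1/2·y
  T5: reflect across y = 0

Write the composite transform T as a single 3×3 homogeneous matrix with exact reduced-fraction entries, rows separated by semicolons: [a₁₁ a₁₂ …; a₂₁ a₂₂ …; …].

T = [117/34 -37/17 0; -69/17 14/17 0; 0 0 1]

T1 = [3 0 0; 0 2 0; 0 0 1]
T2·T1 = [24/17 -30/17 0; 45/17 16/17 0; 0 0 1]
T3·…·T1 = [24/17 -30/17 0; 69/17 -14/17 0; 0 0 1]
T4·…·T1 = [117/34 -37/17 0; 69/17 -14/17 0; 0 0 1]
T5·…·T1 = [117/34 -37/17 0; -69/17 14/17 0; 0 0 1]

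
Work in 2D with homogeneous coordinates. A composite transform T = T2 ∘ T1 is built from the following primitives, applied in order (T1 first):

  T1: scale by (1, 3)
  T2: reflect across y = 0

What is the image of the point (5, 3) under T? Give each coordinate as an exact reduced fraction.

T1 scale by (1, 3): (5, 3) → (5, 9)
T2 reflect across y = 0: (5, 9) → (5, -9)

T(p) = (5, -9)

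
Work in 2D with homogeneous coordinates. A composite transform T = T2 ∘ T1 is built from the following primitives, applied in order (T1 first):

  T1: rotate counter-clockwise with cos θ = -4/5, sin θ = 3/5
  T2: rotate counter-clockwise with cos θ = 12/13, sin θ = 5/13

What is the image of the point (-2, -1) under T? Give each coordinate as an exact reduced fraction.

T(p) = (142/65, 31/65)

T1 rotate counter-clockwise with cos θ = -4/5, sin θ = 3/5: (-2, -1) → (11/5, -2/5)
T2 rotate counter-clockwise with cos θ = 12/13, sin θ = 5/13: (11/5, -2/5) → (142/65, 31/65)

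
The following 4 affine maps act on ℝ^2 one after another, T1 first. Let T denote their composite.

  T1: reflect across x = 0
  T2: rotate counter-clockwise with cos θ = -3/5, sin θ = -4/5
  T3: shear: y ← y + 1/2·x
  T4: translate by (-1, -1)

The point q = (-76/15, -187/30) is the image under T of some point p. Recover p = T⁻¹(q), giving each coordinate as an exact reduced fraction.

T1 = [-1 0 0; 0 1 0; 0 0 1]
T2·T1 = [3/5 4/5 0; 4/5 -3/5 0; 0 0 1]
T3·…·T1 = [3/5 4/5 0; 11/10 -1/5 0; 0 0 1]
T4·…·T1 = [3/5 4/5 -1; 11/10 -1/5 -1; 0 0 1]
det M = -1; M⁻¹ = [1/5 4/5 1; 11/10 -3/5 1/2; 0 0 1]
M⁻¹ · (-76/15, -187/30)ᵀ = (-5, -4/3)ᵀ

p = (-5, -4/3)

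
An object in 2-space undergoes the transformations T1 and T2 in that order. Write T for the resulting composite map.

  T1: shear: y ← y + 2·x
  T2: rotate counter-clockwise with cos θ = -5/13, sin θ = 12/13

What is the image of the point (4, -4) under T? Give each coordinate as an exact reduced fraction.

T1 shear: y ← y + 2·x: (4, -4) → (4, 4)
T2 rotate counter-clockwise with cos θ = -5/13, sin θ = 12/13: (4, 4) → (-68/13, 28/13)

T(p) = (-68/13, 28/13)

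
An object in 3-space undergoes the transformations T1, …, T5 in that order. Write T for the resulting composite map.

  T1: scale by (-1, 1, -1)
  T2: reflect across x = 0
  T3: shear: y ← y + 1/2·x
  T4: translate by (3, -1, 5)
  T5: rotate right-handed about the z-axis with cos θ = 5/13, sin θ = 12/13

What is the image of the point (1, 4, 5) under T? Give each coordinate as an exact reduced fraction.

T(p) = (-22/13, 131/26, 0)

T1 scale by (-1, 1, -1): (1, 4, 5) → (-1, 4, -5)
T2 reflect across x = 0: (-1, 4, -5) → (1, 4, -5)
T3 shear: y ← y + 1/2·x: (1, 4, -5) → (1, 9/2, -5)
T4 translate by (3, -1, 5): (1, 9/2, -5) → (4, 7/2, 0)
T5 rotate right-handed about the z-axis with cos θ = 5/13, sin θ = 12/13: (4, 7/2, 0) → (-22/13, 131/26, 0)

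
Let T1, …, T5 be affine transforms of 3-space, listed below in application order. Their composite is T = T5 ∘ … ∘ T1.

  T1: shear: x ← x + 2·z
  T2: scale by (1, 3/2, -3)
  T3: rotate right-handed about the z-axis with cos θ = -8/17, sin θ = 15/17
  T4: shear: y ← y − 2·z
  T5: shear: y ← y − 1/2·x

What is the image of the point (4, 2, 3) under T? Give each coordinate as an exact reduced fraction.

T1 shear: x ← x + 2·z: (4, 2, 3) → (10, 2, 3)
T2 scale by (1, 3/2, -3): (10, 2, 3) → (10, 3, -9)
T3 rotate right-handed about the z-axis with cos θ = -8/17, sin θ = 15/17: (10, 3, -9) → (-125/17, 126/17, -9)
T4 shear: y ← y − 2·z: (-125/17, 126/17, -9) → (-125/17, 432/17, -9)
T5 shear: y ← y − 1/2·x: (-125/17, 432/17, -9) → (-125/17, 989/34, -9)

T(p) = (-125/17, 989/34, -9)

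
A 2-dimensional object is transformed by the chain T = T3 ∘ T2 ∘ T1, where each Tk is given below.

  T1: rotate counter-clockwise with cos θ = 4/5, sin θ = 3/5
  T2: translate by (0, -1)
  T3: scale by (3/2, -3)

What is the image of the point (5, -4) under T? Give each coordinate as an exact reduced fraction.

T(p) = (48/5, 18/5)

T1 rotate counter-clockwise with cos θ = 4/5, sin θ = 3/5: (5, -4) → (32/5, -1/5)
T2 translate by (0, -1): (32/5, -1/5) → (32/5, -6/5)
T3 scale by (3/2, -3): (32/5, -6/5) → (48/5, 18/5)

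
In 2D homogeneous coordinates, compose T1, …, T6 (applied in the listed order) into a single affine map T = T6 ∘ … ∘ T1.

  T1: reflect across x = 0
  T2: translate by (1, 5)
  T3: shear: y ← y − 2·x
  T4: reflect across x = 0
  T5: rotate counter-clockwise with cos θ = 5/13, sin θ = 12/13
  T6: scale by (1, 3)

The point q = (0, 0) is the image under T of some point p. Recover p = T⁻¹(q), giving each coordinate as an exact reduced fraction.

p = (1, -5)

T1 = [-1 0 0; 0 1 0; 0 0 1]
T2·T1 = [-1 0 1; 0 1 5; 0 0 1]
T3·…·T1 = [-1 0 1; 2 1 3; 0 0 1]
T4·…·T1 = [1 0 -1; 2 1 3; 0 0 1]
T5·…·T1 = [-19/13 -12/13 -41/13; 22/13 5/13 3/13; 0 0 1]
T6·…·T1 = [-19/13 -12/13 -41/13; 66/13 15/13 9/13; 0 0 1]
det M = 3; M⁻¹ = [5/13 4/13 1; -22/13 -19/39 -5; 0 0 1]
M⁻¹ · (0, 0)ᵀ = (1, -5)ᵀ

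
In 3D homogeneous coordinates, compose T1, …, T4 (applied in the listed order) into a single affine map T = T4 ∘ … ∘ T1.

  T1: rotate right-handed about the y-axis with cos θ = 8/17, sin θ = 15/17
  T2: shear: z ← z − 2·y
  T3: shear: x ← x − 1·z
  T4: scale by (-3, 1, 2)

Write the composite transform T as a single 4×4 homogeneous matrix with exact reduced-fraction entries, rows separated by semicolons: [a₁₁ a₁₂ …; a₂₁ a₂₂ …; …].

T1 = [8/17 0 15/17 0; 0 1 0 0; -15/17 0 8/17 0; 0 0 0 1]
T2·T1 = [8/17 0 15/17 0; 0 1 0 0; -15/17 -2 8/17 0; 0 0 0 1]
T3·…·T1 = [23/17 2 7/17 0; 0 1 0 0; -15/17 -2 8/17 0; 0 0 0 1]
T4·…·T1 = [-69/17 -6 -21/17 0; 0 1 0 0; -30/17 -4 16/17 0; 0 0 0 1]

T = [-69/17 -6 -21/17 0; 0 1 0 0; -30/17 -4 16/17 0; 0 0 0 1]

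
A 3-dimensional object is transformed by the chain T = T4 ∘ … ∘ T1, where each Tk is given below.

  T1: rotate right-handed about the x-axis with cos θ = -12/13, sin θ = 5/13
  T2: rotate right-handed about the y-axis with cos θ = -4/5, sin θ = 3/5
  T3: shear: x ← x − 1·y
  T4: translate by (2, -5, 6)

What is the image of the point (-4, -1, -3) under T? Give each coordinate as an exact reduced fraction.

T(p) = (296/65, -38/13, 422/65)

T1 rotate right-handed about the x-axis with cos θ = -12/13, sin θ = 5/13: (-4, -1, -3) → (-4, 27/13, 31/13)
T2 rotate right-handed about the y-axis with cos θ = -4/5, sin θ = 3/5: (-4, 27/13, 31/13) → (301/65, 27/13, 32/65)
T3 shear: x ← x − 1·y: (301/65, 27/13, 32/65) → (166/65, 27/13, 32/65)
T4 translate by (2, -5, 6): (166/65, 27/13, 32/65) → (296/65, -38/13, 422/65)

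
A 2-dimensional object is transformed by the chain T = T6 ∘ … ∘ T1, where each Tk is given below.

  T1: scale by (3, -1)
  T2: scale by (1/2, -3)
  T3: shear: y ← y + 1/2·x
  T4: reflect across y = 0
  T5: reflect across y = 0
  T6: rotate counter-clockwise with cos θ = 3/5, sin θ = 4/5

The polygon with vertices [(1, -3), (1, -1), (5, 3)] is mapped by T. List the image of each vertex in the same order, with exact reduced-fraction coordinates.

image vertices: (15/2, -15/4), (27/10, -3/20), (-57/10, 273/20)

T1 scale by (3, -1): (1, -3) → (3, 3); (1, -1) → (3, 1); (5, 3) → (15, -3)
T2 scale by (1/2, -3): (3, 3) → (3/2, -9); (3, 1) → (3/2, -3); (15, -3) → (15/2, 9)
T3 shear: y ← y + 1/2·x: (3/2, -9) → (3/2, -33/4); (3/2, -3) → (3/2, -9/4); (15/2, 9) → (15/2, 51/4)
T4 reflect across y = 0: (3/2, -33/4) → (3/2, 33/4); (3/2, -9/4) → (3/2, 9/4); (15/2, 51/4) → (15/2, -51/4)
T5 reflect across y = 0: (3/2, 33/4) → (3/2, -33/4); (3/2, 9/4) → (3/2, -9/4); (15/2, -51/4) → (15/2, 51/4)
T6 rotate counter-clockwise with cos θ = 3/5, sin θ = 4/5: (3/2, -33/4) → (15/2, -15/4); (3/2, -9/4) → (27/10, -3/20); (15/2, 51/4) → (-57/10, 273/20)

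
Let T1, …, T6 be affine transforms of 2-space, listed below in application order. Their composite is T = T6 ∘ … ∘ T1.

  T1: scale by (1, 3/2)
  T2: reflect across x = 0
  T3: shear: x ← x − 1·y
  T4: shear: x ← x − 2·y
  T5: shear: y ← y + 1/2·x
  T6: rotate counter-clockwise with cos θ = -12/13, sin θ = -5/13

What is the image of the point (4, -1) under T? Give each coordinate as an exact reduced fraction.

T1 scale by (1, 3/2): (4, -1) → (4, -3/2)
T2 reflect across x = 0: (4, -3/2) → (-4, -3/2)
T3 shear: x ← x − 1·y: (-4, -3/2) → (-5/2, -3/2)
T4 shear: x ← x − 2·y: (-5/2, -3/2) → (1/2, -3/2)
T5 shear: y ← y + 1/2·x: (1/2, -3/2) → (1/2, -5/4)
T6 rotate counter-clockwise with cos θ = -12/13, sin θ = -5/13: (1/2, -5/4) → (-49/52, 25/26)

T(p) = (-49/52, 25/26)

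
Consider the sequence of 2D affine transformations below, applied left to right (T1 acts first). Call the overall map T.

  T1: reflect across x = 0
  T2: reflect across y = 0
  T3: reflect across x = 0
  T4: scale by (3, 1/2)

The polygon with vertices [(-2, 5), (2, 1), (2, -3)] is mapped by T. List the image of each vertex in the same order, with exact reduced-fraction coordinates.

T1 reflect across x = 0: (-2, 5) → (2, 5); (2, 1) → (-2, 1); (2, -3) → (-2, -3)
T2 reflect across y = 0: (2, 5) → (2, -5); (-2, 1) → (-2, -1); (-2, -3) → (-2, 3)
T3 reflect across x = 0: (2, -5) → (-2, -5); (-2, -1) → (2, -1); (-2, 3) → (2, 3)
T4 scale by (3, 1/2): (-2, -5) → (-6, -5/2); (2, -1) → (6, -1/2); (2, 3) → (6, 3/2)

image vertices: (-6, -5/2), (6, -1/2), (6, 3/2)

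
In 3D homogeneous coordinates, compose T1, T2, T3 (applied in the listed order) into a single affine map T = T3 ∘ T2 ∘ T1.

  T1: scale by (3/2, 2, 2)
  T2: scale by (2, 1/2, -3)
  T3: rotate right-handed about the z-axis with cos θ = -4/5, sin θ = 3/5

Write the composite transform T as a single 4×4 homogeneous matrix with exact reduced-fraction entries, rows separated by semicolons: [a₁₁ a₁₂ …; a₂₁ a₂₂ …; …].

T = [-12/5 -3/5 0 0; 9/5 -4/5 0 0; 0 0 -6 0; 0 0 0 1]

T1 = [3/2 0 0 0; 0 2 0 0; 0 0 2 0; 0 0 0 1]
T2·T1 = [3 0 0 0; 0 1 0 0; 0 0 -6 0; 0 0 0 1]
T3·…·T1 = [-12/5 -3/5 0 0; 9/5 -4/5 0 0; 0 0 -6 0; 0 0 0 1]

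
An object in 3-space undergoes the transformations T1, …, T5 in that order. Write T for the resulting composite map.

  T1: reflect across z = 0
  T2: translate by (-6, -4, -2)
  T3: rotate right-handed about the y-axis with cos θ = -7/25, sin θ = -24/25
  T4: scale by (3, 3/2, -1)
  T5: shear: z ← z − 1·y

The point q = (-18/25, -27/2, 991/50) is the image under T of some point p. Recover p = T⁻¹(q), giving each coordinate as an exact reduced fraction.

T1 = [1 0 0 0; 0 1 0 0; 0 0 -1 0; 0 0 0 1]
T2·T1 = [1 0 0 -6; 0 1 0 -4; 0 0 -1 -2; 0 0 0 1]
T3·…·T1 = [-7/25 0 24/25 18/5; 0 1 0 -4; 24/25 0 7/25 -26/5; 0 0 0 1]
T4·…·T1 = [-21/25 0 72/25 54/5; 0 3/2 0 -6; -24/25 0 -7/25 26/5; 0 0 0 1]
T5·…·T1 = [-21/25 0 72/25 54/5; 0 3/2 0 -6; -24/25 -3/2 -7/25 56/5; 0 0 0 1]
det M = 9/2; M⁻¹ = [-7/75 -24/25 -24/25 6; 0 2/3 0 4; 8/25 -7/25 -7/25 -2; 0 0 0 1]
M⁻¹ · (-18/25, -27/2, 991/50)ᵀ = (0, -5, -4)ᵀ

p = (0, -5, -4)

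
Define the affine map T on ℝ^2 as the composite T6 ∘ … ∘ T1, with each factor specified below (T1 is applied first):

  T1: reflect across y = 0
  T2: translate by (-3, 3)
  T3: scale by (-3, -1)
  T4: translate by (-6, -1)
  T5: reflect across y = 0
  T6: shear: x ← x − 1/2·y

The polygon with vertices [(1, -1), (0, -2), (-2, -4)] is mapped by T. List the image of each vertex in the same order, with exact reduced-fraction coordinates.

image vertices: (-5/2, 5), (0, 6), (5, 8)

T1 reflect across y = 0: (1, -1) → (1, 1); (0, -2) → (0, 2); (-2, -4) → (-2, 4)
T2 translate by (-3, 3): (1, 1) → (-2, 4); (0, 2) → (-3, 5); (-2, 4) → (-5, 7)
T3 scale by (-3, -1): (-2, 4) → (6, -4); (-3, 5) → (9, -5); (-5, 7) → (15, -7)
T4 translate by (-6, -1): (6, -4) → (0, -5); (9, -5) → (3, -6); (15, -7) → (9, -8)
T5 reflect across y = 0: (0, -5) → (0, 5); (3, -6) → (3, 6); (9, -8) → (9, 8)
T6 shear: x ← x − 1/2·y: (0, 5) → (-5/2, 5); (3, 6) → (0, 6); (9, 8) → (5, 8)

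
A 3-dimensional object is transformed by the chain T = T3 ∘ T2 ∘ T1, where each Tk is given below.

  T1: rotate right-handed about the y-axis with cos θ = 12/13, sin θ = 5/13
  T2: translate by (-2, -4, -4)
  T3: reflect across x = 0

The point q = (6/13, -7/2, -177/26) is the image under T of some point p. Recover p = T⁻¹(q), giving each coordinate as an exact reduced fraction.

T1 = [12/13 0 5/13 0; 0 1 0 0; -5/13 0 12/13 0; 0 0 0 1]
T2·T1 = [12/13 0 5/13 -2; 0 1 0 -4; -5/13 0 12/13 -4; 0 0 0 1]
T3·…·T1 = [-12/13 0 -5/13 2; 0 1 0 -4; -5/13 0 12/13 -4; 0 0 0 1]
det M = -1; M⁻¹ = [-12/13 0 -5/13 4/13; 0 1 0 4; -5/13 0 12/13 58/13; 0 0 0 1]
M⁻¹ · (6/13, -7/2, -177/26)ᵀ = (5/2, 1/2, -2)ᵀ

p = (5/2, 1/2, -2)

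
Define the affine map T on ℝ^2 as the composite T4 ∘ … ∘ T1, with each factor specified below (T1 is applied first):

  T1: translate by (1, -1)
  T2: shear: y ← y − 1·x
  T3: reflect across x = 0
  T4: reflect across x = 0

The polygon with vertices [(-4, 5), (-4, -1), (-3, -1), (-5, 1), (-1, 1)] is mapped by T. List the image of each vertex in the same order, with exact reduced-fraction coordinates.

image vertices: (-3, 7), (-3, 1), (-2, 0), (-4, 4), (0, 0)

T1 translate by (1, -1): (-4, 5) → (-3, 4); (-4, -1) → (-3, -2); (-3, -1) → (-2, -2); (-5, 1) → (-4, 0); (-1, 1) → (0, 0)
T2 shear: y ← y − 1·x: (-3, 4) → (-3, 7); (-3, -2) → (-3, 1); (-2, -2) → (-2, 0); (-4, 0) → (-4, 4); (0, 0) → (0, 0)
T3 reflect across x = 0: (-3, 7) → (3, 7); (-3, 1) → (3, 1); (-2, 0) → (2, 0); (-4, 4) → (4, 4); (0, 0) → (0, 0)
T4 reflect across x = 0: (3, 7) → (-3, 7); (3, 1) → (-3, 1); (2, 0) → (-2, 0); (4, 4) → (-4, 4); (0, 0) → (0, 0)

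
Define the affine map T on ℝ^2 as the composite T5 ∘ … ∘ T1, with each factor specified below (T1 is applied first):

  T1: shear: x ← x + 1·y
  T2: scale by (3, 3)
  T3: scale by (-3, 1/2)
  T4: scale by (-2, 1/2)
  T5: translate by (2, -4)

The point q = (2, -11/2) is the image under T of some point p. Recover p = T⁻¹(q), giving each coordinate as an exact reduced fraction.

T1 = [1 1 0; 0 1 0; 0 0 1]
T2·T1 = [3 3 0; 0 3 0; 0 0 1]
T3·…·T1 = [-9 -9 0; 0 3/2 0; 0 0 1]
T4·…·T1 = [18 18 0; 0 3/4 0; 0 0 1]
T5·…·T1 = [18 18 2; 0 3/4 -4; 0 0 1]
det M = 27/2; M⁻¹ = [1/18 -4/3 -49/9; 0 4/3 16/3; 0 0 1]
M⁻¹ · (2, -11/2)ᵀ = (2, -2)ᵀ

p = (2, -2)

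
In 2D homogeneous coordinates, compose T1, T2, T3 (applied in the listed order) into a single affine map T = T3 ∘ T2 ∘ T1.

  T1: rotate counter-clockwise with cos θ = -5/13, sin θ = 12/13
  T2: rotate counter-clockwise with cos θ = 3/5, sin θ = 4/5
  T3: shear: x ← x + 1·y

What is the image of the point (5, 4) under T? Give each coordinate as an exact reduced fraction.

T(p) = (-551/65, -172/65)

T1 rotate counter-clockwise with cos θ = -5/13, sin θ = 12/13: (5, 4) → (-73/13, 40/13)
T2 rotate counter-clockwise with cos θ = 3/5, sin θ = 4/5: (-73/13, 40/13) → (-379/65, -172/65)
T3 shear: x ← x + 1·y: (-379/65, -172/65) → (-551/65, -172/65)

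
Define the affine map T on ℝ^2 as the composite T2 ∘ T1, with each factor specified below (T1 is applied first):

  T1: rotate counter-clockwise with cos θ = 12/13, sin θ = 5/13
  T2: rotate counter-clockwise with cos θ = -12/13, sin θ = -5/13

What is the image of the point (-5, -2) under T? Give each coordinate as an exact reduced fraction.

T1 rotate counter-clockwise with cos θ = 12/13, sin θ = 5/13: (-5, -2) → (-50/13, -49/13)
T2 rotate counter-clockwise with cos θ = -12/13, sin θ = -5/13: (-50/13, -49/13) → (355/169, 838/169)

T(p) = (355/169, 838/169)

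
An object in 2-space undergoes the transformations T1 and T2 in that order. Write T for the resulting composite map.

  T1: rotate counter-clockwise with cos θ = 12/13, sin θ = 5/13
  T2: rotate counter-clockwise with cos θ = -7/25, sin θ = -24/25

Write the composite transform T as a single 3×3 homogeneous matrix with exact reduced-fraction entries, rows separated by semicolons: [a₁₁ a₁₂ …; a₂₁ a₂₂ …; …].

T1 = [12/13 -5/13 0; 5/13 12/13 0; 0 0 1]
T2·T1 = [36/325 323/325 0; -323/325 36/325 0; 0 0 1]

T = [36/325 323/325 0; -323/325 36/325 0; 0 0 1]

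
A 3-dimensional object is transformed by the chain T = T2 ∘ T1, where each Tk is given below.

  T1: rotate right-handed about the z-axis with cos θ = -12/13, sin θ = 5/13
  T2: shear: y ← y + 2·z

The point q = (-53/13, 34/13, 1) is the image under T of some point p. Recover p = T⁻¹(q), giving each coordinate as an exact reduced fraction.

T1 = [-12/13 -5/13 0 0; 5/13 -12/13 0 0; 0 0 1 0; 0 0 0 1]
T2·T1 = [-12/13 -5/13 0 0; 5/13 -12/13 2 0; 0 0 1 0; 0 0 0 1]
det M = 1; M⁻¹ = [-12/13 5/13 -10/13 0; -5/13 -12/13 24/13 0; 0 0 1 0; 0 0 0 1]
M⁻¹ · (-53/13, 34/13, 1)ᵀ = (4, 1, 1)ᵀ

p = (4, 1, 1)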